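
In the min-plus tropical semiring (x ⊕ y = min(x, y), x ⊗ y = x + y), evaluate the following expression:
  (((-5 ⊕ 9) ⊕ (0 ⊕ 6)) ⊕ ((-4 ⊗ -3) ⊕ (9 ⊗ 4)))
(((-5 ⊕ 9) ⊕ (0 ⊕ 6)) ⊕ ((-4 ⊗ -3) ⊕ (9 ⊗ 4))) = -7

Expand innermost to outermost. Recall ⊕ takes the minimum of its arguments and ⊗ takes their sum. Working out the expression (((-5 ⊕ 9) ⊕ (0 ⊕ 6)) ⊕ ((-4 ⊗ -3) ⊕ (9 ⊗ 4))) gives -7.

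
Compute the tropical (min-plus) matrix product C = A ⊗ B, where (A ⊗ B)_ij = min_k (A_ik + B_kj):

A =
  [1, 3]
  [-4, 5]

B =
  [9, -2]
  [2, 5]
A ⊗ B =
  [5, -1]
  [5, -6]

Apply the min-plus product entry-by-entry:
  C[0][0] = min over k of (A[0][0] + B[0][0] = 1 + 9 = 10, A[0][1] + B[1][0] = 3 + 2 = 5) = 5 (attained at k = 1)
  C[0][1] = min over k of (A[0][0] + B[0][1] = 1 + -2 = -1, A[0][1] + B[1][1] = 3 + 5 = 8) = -1 (attained at k = 0)
  C[1][0] = min over k of (A[1][0] + B[0][0] = -4 + 9 = 5, A[1][1] + B[1][0] = 5 + 2 = 7) = 5 (attained at k = 0)
  C[1][1] = min over k of (A[1][0] + B[0][1] = -4 + -2 = -6, A[1][1] + B[1][1] = 5 + 5 = 10) = -6 (attained at k = 0)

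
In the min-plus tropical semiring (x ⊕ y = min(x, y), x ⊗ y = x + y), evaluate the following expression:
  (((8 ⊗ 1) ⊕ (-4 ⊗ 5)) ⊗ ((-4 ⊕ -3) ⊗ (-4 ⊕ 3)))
(((8 ⊗ 1) ⊕ (-4 ⊗ 5)) ⊗ ((-4 ⊕ -3) ⊗ (-4 ⊕ 3))) = -7

Expand innermost to outermost. Recall ⊕ takes the minimum of its arguments and ⊗ takes their sum. Working out the expression (((8 ⊗ 1) ⊕ (-4 ⊗ 5)) ⊗ ((-4 ⊕ -3) ⊗ (-4 ⊕ 3))) gives -7.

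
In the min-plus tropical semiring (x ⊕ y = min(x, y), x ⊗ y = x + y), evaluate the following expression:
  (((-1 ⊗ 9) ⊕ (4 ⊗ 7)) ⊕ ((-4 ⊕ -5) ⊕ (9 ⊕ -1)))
(((-1 ⊗ 9) ⊕ (4 ⊗ 7)) ⊕ ((-4 ⊕ -5) ⊕ (9 ⊕ -1))) = -5

Expand innermost to outermost. Recall ⊕ takes the minimum of its arguments and ⊗ takes their sum. Working out the expression (((-1 ⊗ 9) ⊕ (4 ⊗ 7)) ⊕ ((-4 ⊕ -5) ⊕ (9 ⊕ -1))) gives -5.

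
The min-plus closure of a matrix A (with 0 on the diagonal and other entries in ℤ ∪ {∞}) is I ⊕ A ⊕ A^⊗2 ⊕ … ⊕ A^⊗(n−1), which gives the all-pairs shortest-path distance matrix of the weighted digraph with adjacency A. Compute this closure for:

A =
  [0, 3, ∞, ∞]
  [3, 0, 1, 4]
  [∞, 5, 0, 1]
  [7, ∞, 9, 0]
Closure =
  [0, 3, 4, 5]
  [3, 0, 1, 2]
  [8, 5, 0, 1]
  [7, 10, 9, 0]

This is the Floyd-Warshall all-pairs shortest-path computation. For each intermediate vertex k = 0, 1, …, 3, update dist[i][j] ← min(dist[i][j], dist[i][k] + dist[k][j]). The final matrix gives, for each (i, j), the minimum total weight of any directed path from i to j (possibly empty when i = j).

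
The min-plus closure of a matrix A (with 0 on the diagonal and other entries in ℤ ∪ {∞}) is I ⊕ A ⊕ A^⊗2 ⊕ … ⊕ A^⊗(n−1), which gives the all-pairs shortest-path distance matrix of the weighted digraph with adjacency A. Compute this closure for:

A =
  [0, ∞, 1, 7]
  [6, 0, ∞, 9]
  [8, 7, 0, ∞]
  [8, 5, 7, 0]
Closure =
  [0, 8, 1, 7]
  [6, 0, 7, 9]
  [8, 7, 0, 15]
  [8, 5, 7, 0]

This is the Floyd-Warshall all-pairs shortest-path computation. For each intermediate vertex k = 0, 1, …, 3, update dist[i][j] ← min(dist[i][j], dist[i][k] + dist[k][j]). The final matrix gives, for each (i, j), the minimum total weight of any directed path from i to j (possibly empty when i = j).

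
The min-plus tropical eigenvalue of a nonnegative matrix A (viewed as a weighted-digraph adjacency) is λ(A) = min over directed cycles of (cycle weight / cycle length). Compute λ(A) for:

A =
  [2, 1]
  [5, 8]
λ(A) = 2

Enumerate directed cycles and compute their means (weight / length). Sample:
  cycle 0 → 0: weight = 2, length = 1, mean = 2/1 ≈ 2.000
  cycle 1 → 1: weight = 8, length = 1, mean = 8/1 ≈ 8.000
  cycle 0 → 1 → 0: weight = 6, length = 2, mean = 6/2 ≈ 3.000
  cycle 1 → 0 → 1: weight = 6, length = 2, mean = 6/2 ≈ 3.000
Minimum mean = 2.000, attained e.g. along the cycle 0 → 0 with weight 2 and length 1. So λ(A) = 2/1 = 2.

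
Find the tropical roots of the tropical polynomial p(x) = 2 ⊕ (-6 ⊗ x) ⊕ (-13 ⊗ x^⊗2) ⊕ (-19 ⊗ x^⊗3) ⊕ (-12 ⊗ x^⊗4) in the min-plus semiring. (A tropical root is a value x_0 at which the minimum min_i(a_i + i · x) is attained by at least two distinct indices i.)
Roots: {-7, 6, 7, 8}

Each tropical root is a break point of the lower envelope of the lines y = a_i + i · x (there are 5 lines, with slopes 0, 1, ..., 4). Only the lines that attain the minimum somewhere contribute to roots; other lines are dominated. Here the surviving (envelope) indices are i = 4, i = 3, i = 2, i = 1, i = 0.
Intersections between consecutive envelope lines give the roots: for adjacent envelope indices i < j the intersection is x = (a_i − a_j) / (j − i). Reading off the sorted break points: {-7, 6, 7, 8}.
Verification: at each break x_0, at least two indices attain the minimum of min_i(a_i + i · x_0).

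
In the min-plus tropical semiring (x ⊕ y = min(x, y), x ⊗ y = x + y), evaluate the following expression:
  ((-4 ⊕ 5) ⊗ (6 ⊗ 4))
((-4 ⊕ 5) ⊗ (6 ⊗ 4)) = 6

Expand innermost to outermost. Recall ⊕ takes the minimum of its arguments and ⊗ takes their sum. Working out the expression ((-4 ⊕ 5) ⊗ (6 ⊗ 4)) gives 6.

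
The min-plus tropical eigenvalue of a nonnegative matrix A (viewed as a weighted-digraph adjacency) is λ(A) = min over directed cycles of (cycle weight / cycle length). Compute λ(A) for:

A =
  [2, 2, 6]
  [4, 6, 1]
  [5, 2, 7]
λ(A) = 3/2

Enumerate directed cycles and compute their means (weight / length). Sample:
  cycle 0 → 0: weight = 2, length = 1, mean = 2/1 ≈ 2.000
  cycle 1 → 1: weight = 6, length = 1, mean = 6/1 ≈ 6.000
  cycle 2 → 2: weight = 7, length = 1, mean = 7/1 ≈ 7.000
  cycle 0 → 1 → 0: weight = 6, length = 2, mean = 6/2 ≈ 3.000
  cycle 0 → 2 → 0: weight = 11, length = 2, mean = 11/2 ≈ 5.500
  cycle 1 → 0 → 1: weight = 6, length = 2, mean = 6/2 ≈ 3.000
Minimum mean = 1.500, attained e.g. along the cycle 1 → 2 → 1 with weight 3 and length 2. So λ(A) = 3/2 = 3/2.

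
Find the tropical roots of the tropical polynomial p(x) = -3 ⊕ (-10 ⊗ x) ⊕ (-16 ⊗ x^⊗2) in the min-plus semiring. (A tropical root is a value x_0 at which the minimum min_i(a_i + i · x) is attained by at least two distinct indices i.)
Roots: {6, 7}

Each tropical root is a break point of the lower envelope of the lines y = a_i + i · x (there are 3 lines, with slopes 0, 1, ..., 2). Only the lines that attain the minimum somewhere contribute to roots; other lines are dominated. Here the surviving (envelope) indices are i = 2, i = 1, i = 0.
Intersections between consecutive envelope lines give the roots: for adjacent envelope indices i < j the intersection is x = (a_i − a_j) / (j − i). Reading off the sorted break points: {6, 7}.
Verification: at each break x_0, at least two indices attain the minimum of min_i(a_i + i · x_0).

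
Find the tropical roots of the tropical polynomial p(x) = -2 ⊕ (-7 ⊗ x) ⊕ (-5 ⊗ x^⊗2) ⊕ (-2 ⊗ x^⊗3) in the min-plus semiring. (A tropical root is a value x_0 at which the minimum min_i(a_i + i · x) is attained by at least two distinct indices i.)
Roots: {-3, -2, 5}

Each tropical root is a break point of the lower envelope of the lines y = a_i + i · x (there are 4 lines, with slopes 0, 1, ..., 3). Only the lines that attain the minimum somewhere contribute to roots; other lines are dominated. Here the surviving (envelope) indices are i = 3, i = 2, i = 1, i = 0.
Intersections between consecutive envelope lines give the roots: for adjacent envelope indices i < j the intersection is x = (a_i − a_j) / (j − i). Reading off the sorted break points: {-3, -2, 5}.
Verification: at each break x_0, at least two indices attain the minimum of min_i(a_i + i · x_0).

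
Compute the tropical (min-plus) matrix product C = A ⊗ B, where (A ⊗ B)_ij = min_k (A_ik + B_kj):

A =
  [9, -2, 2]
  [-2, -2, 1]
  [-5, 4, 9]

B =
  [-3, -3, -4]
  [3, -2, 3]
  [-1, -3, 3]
A ⊗ B =
  [1, -4, 1]
  [-5, -5, -6]
  [-8, -8, -9]

Apply the min-plus product entry-by-entry:
  C[0][0] = min over k of (A[0][0] + B[0][0] = 9 + -3 = 6, A[0][1] + B[1][0] = -2 + 3 = 1, A[0][2] + B[2][0] = 2 + -1 = 1) = 1 (attained at k = 1)
  C[0][1] = min over k of (A[0][0] + B[0][1] = 9 + -3 = 6, A[0][1] + B[1][1] = -2 + -2 = -4, A[0][2] + B[2][1] = 2 + -3 = -1) = -4 (attained at k = 1)
  C[0][2] = min over k of (A[0][0] + B[0][2] = 9 + -4 = 5, A[0][1] + B[1][2] = -2 + 3 = 1, A[0][2] + B[2][2] = 2 + 3 = 5) = 1 (attained at k = 1)
  C[1][0] = min over k of (A[1][0] + B[0][0] = -2 + -3 = -5, A[1][1] + B[1][0] = -2 + 3 = 1, A[1][2] + B[2][0] = 1 + -1 = 0) = -5 (attained at k = 0)
  C[1][1] = min over k of (A[1][0] + B[0][1] = -2 + -3 = -5, A[1][1] + B[1][1] = -2 + -2 = -4, A[1][2] + B[2][1] = 1 + -3 = -2) = -5 (attained at k = 0)
  C[1][2] = min over k of (A[1][0] + B[0][2] = -2 + -4 = -6, A[1][1] + B[1][2] = -2 + 3 = 1, A[1][2] + B[2][2] = 1 + 3 = 4) = -6 (attained at k = 0)
  C[2][0] = min over k of (A[2][0] + B[0][0] = -5 + -3 = -8, A[2][1] + B[1][0] = 4 + 3 = 7, A[2][2] + B[2][0] = 9 + -1 = 8) = -8 (attained at k = 0)
  C[2][1] = min over k of (A[2][0] + B[0][1] = -5 + -3 = -8, A[2][1] + B[1][1] = 4 + -2 = 2, A[2][2] + B[2][1] = 9 + -3 = 6) = -8 (attained at k = 0)
  C[2][2] = min over k of (A[2][0] + B[0][2] = -5 + -4 = -9, A[2][1] + B[1][2] = 4 + 3 = 7, A[2][2] + B[2][2] = 9 + 3 = 12) = -9 (attained at k = 0)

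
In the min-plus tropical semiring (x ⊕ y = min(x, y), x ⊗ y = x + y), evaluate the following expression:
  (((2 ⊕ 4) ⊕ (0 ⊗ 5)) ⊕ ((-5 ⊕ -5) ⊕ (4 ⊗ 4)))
(((2 ⊕ 4) ⊕ (0 ⊗ 5)) ⊕ ((-5 ⊕ -5) ⊕ (4 ⊗ 4))) = -5

Expand innermost to outermost. Recall ⊕ takes the minimum of its arguments and ⊗ takes their sum. Working out the expression (((2 ⊕ 4) ⊕ (0 ⊗ 5)) ⊕ ((-5 ⊕ -5) ⊕ (4 ⊗ 4))) gives -5.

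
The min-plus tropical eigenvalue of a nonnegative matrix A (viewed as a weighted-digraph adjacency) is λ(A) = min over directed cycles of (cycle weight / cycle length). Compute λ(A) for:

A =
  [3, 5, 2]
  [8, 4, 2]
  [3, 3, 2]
λ(A) = 2

Enumerate directed cycles and compute their means (weight / length). Sample:
  cycle 0 → 0: weight = 3, length = 1, mean = 3/1 ≈ 3.000
  cycle 1 → 1: weight = 4, length = 1, mean = 4/1 ≈ 4.000
  cycle 2 → 2: weight = 2, length = 1, mean = 2/1 ≈ 2.000
  cycle 0 → 1 → 0: weight = 13, length = 2, mean = 13/2 ≈ 6.500
  cycle 0 → 2 → 0: weight = 5, length = 2, mean = 5/2 ≈ 2.500
  cycle 1 → 0 → 1: weight = 13, length = 2, mean = 13/2 ≈ 6.500
Minimum mean = 2.000, attained e.g. along the cycle 2 → 2 with weight 2 and length 1. So λ(A) = 2/1 = 2.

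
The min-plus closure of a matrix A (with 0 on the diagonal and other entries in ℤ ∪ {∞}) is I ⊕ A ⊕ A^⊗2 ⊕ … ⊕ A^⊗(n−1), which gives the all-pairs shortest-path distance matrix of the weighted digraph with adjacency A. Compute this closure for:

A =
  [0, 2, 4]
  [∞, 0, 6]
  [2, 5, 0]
Closure =
  [0, 2, 4]
  [8, 0, 6]
  [2, 4, 0]

This is the Floyd-Warshall all-pairs shortest-path computation. For each intermediate vertex k = 0, 1, …, 2, update dist[i][j] ← min(dist[i][j], dist[i][k] + dist[k][j]). The final matrix gives, for each (i, j), the minimum total weight of any directed path from i to j (possibly empty when i = j).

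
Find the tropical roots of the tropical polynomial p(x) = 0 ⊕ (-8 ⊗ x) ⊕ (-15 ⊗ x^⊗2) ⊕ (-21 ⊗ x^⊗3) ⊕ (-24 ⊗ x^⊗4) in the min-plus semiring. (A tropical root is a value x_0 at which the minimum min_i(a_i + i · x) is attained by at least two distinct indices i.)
Roots: {3, 6, 7, 8}

Each tropical root is a break point of the lower envelope of the lines y = a_i + i · x (there are 5 lines, with slopes 0, 1, ..., 4). Only the lines that attain the minimum somewhere contribute to roots; other lines are dominated. Here the surviving (envelope) indices are i = 4, i = 3, i = 2, i = 1, i = 0.
Intersections between consecutive envelope lines give the roots: for adjacent envelope indices i < j the intersection is x = (a_i − a_j) / (j − i). Reading off the sorted break points: {3, 6, 7, 8}.
Verification: at each break x_0, at least two indices attain the minimum of min_i(a_i + i · x_0).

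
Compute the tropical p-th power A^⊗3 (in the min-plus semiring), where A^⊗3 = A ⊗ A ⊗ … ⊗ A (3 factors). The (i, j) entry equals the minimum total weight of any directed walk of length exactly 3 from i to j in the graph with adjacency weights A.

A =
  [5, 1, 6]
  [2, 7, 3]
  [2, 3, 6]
A^⊗3 =
  [6, 4, 9]
  [5, 6, 6]
  [5, 6, 6]

Each entry (A^⊗3)_ij equals the minimum over all length-3 walks i = v_0 → v_1 → … → v_3 = j of Σ_t A[v_t][v_{t+1}]. For example, for (i, j) = (0, 2) we minimise over 9 possible intermediate vertex sequences; the minimum is 9, attained along the walk 0 → 0 → 1 → 2.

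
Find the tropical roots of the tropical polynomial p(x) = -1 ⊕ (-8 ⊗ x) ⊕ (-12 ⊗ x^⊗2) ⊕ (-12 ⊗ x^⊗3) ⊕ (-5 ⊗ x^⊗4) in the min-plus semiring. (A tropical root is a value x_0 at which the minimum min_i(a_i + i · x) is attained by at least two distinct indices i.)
Roots: {-7, 0, 4, 7}

Each tropical root is a break point of the lower envelope of the lines y = a_i + i · x (there are 5 lines, with slopes 0, 1, ..., 4). Only the lines that attain the minimum somewhere contribute to roots; other lines are dominated. Here the surviving (envelope) indices are i = 4, i = 3, i = 2, i = 1, i = 0.
Intersections between consecutive envelope lines give the roots: for adjacent envelope indices i < j the intersection is x = (a_i − a_j) / (j − i). Reading off the sorted break points: {-7, 0, 4, 7}.
Verification: at each break x_0, at least two indices attain the minimum of min_i(a_i + i · x_0).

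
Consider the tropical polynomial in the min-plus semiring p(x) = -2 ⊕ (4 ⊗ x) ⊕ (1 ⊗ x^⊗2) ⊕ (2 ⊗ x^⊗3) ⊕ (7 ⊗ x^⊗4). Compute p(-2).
p(-2) = -4

A tropical monomial a ⊗ x^⊗i evaluates to a + i · x. Evaluating each term at x = -2:
  Term 0 contributes -2 + 0 · -2 = -2
  Term 1 contributes 4 + 1 · -2 = 2
  Term 2 contributes 1 + 2 · -2 = -3
  Term 3 contributes 2 + 3 · -2 = -4
  Term 4 contributes 7 + 4 · -2 = -1
p(-2) = ⊕ of these = min[-2, 2, -3, -4, -1] = -4.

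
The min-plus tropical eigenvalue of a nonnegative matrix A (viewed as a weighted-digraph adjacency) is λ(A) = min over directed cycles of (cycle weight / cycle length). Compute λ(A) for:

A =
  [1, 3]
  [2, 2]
λ(A) = 1

Enumerate directed cycles and compute their means (weight / length). Sample:
  cycle 0 → 0: weight = 1, length = 1, mean = 1/1 ≈ 1.000
  cycle 1 → 1: weight = 2, length = 1, mean = 2/1 ≈ 2.000
  cycle 0 → 1 → 0: weight = 5, length = 2, mean = 5/2 ≈ 2.500
  cycle 1 → 0 → 1: weight = 5, length = 2, mean = 5/2 ≈ 2.500
Minimum mean = 1.000, attained e.g. along the cycle 0 → 0 with weight 1 and length 1. So λ(A) = 1/1 = 1.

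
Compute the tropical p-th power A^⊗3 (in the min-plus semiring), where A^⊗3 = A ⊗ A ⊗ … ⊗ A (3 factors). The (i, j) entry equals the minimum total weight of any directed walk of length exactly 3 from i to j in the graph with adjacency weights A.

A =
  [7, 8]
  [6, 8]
A^⊗3 =
  [21, 22]
  [20, 21]

Each entry (A^⊗3)_ij equals the minimum over all length-3 walks i = v_0 → v_1 → … → v_3 = j of Σ_t A[v_t][v_{t+1}]. For example, for (i, j) = (0, 1) we minimise over 4 possible intermediate vertex sequences; the minimum is 22, attained along the walk 0 → 0 → 0 → 1.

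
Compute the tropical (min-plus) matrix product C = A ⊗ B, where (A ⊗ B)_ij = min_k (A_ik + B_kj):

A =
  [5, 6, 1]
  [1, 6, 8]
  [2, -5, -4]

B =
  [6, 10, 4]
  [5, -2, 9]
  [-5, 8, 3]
A ⊗ B =
  [-4, 4, 4]
  [3, 4, 5]
  [-9, -7, -1]

Apply the min-plus product entry-by-entry:
  C[0][0] = min over k of (A[0][0] + B[0][0] = 5 + 6 = 11, A[0][1] + B[1][0] = 6 + 5 = 11, A[0][2] + B[2][0] = 1 + -5 = -4) = -4 (attained at k = 2)
  C[0][1] = min over k of (A[0][0] + B[0][1] = 5 + 10 = 15, A[0][1] + B[1][1] = 6 + -2 = 4, A[0][2] + B[2][1] = 1 + 8 = 9) = 4 (attained at k = 1)
  C[0][2] = min over k of (A[0][0] + B[0][2] = 5 + 4 = 9, A[0][1] + B[1][2] = 6 + 9 = 15, A[0][2] + B[2][2] = 1 + 3 = 4) = 4 (attained at k = 2)
  C[1][0] = min over k of (A[1][0] + B[0][0] = 1 + 6 = 7, A[1][1] + B[1][0] = 6 + 5 = 11, A[1][2] + B[2][0] = 8 + -5 = 3) = 3 (attained at k = 2)
  C[1][1] = min over k of (A[1][0] + B[0][1] = 1 + 10 = 11, A[1][1] + B[1][1] = 6 + -2 = 4, A[1][2] + B[2][1] = 8 + 8 = 16) = 4 (attained at k = 1)
  C[1][2] = min over k of (A[1][0] + B[0][2] = 1 + 4 = 5, A[1][1] + B[1][2] = 6 + 9 = 15, A[1][2] + B[2][2] = 8 + 3 = 11) = 5 (attained at k = 0)
  C[2][0] = min over k of (A[2][0] + B[0][0] = 2 + 6 = 8, A[2][1] + B[1][0] = -5 + 5 = 0, A[2][2] + B[2][0] = -4 + -5 = -9) = -9 (attained at k = 2)
  C[2][1] = min over k of (A[2][0] + B[0][1] = 2 + 10 = 12, A[2][1] + B[1][1] = -5 + -2 = -7, A[2][2] + B[2][1] = -4 + 8 = 4) = -7 (attained at k = 1)
  C[2][2] = min over k of (A[2][0] + B[0][2] = 2 + 4 = 6, A[2][1] + B[1][2] = -5 + 9 = 4, A[2][2] + B[2][2] = -4 + 3 = -1) = -1 (attained at k = 2)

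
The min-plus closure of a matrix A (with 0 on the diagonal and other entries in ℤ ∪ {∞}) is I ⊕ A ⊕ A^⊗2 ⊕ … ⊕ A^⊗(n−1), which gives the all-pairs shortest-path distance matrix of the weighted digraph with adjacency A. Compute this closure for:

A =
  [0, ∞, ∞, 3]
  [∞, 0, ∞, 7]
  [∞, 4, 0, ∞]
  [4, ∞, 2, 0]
Closure =
  [0, 9, 5, 3]
  [11, 0, 9, 7]
  [15, 4, 0, 11]
  [4, 6, 2, 0]

This is the Floyd-Warshall all-pairs shortest-path computation. For each intermediate vertex k = 0, 1, …, 3, update dist[i][j] ← min(dist[i][j], dist[i][k] + dist[k][j]). The final matrix gives, for each (i, j), the minimum total weight of any directed path from i to j (possibly empty when i = j).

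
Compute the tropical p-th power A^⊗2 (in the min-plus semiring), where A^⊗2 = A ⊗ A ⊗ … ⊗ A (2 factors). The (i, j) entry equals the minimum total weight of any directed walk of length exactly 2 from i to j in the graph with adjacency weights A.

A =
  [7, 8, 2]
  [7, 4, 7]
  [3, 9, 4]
A^⊗2 =
  [5, 11, 6]
  [10, 8, 9]
  [7, 11, 5]

Each entry (A^⊗2)_ij equals the minimum over all length-2 walks i = v_0 → v_1 → … → v_2 = j of Σ_t A[v_t][v_{t+1}]. For example, for (i, j) = (0, 2) we minimise over 3 possible intermediate vertex sequences; the minimum is 6, attained along the walk 0 → 2 → 2.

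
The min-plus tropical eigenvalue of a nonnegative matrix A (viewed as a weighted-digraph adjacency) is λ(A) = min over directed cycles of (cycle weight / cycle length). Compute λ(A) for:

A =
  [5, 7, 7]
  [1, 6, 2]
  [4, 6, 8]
λ(A) = 4

Enumerate directed cycles and compute their means (weight / length). Sample:
  cycle 0 → 0: weight = 5, length = 1, mean = 5/1 ≈ 5.000
  cycle 1 → 1: weight = 6, length = 1, mean = 6/1 ≈ 6.000
  cycle 2 → 2: weight = 8, length = 1, mean = 8/1 ≈ 8.000
  cycle 0 → 1 → 0: weight = 8, length = 2, mean = 8/2 ≈ 4.000
  cycle 0 → 2 → 0: weight = 11, length = 2, mean = 11/2 ≈ 5.500
  cycle 1 → 0 → 1: weight = 8, length = 2, mean = 8/2 ≈ 4.000
Minimum mean = 4.000, attained e.g. along the cycle 0 → 1 → 0 with weight 8 and length 2. So λ(A) = 8/2 = 4.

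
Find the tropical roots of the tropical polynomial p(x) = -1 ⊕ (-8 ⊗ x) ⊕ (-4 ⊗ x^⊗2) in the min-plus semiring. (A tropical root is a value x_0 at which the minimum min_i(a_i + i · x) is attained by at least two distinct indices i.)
Roots: {-4, 7}

Each tropical root is a break point of the lower envelope of the lines y = a_i + i · x (there are 3 lines, with slopes 0, 1, ..., 2). Only the lines that attain the minimum somewhere contribute to roots; other lines are dominated. Here the surviving (envelope) indices are i = 2, i = 1, i = 0.
Intersections between consecutive envelope lines give the roots: for adjacent envelope indices i < j the intersection is x = (a_i − a_j) / (j − i). Reading off the sorted break points: {-4, 7}.
Verification: at each break x_0, at least two indices attain the minimum of min_i(a_i + i · x_0).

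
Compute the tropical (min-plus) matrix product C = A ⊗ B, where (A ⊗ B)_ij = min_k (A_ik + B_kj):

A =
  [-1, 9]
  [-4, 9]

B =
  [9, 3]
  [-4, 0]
A ⊗ B =
  [5, 2]
  [5, -1]

Apply the min-plus product entry-by-entry:
  C[0][0] = min over k of (A[0][0] + B[0][0] = -1 + 9 = 8, A[0][1] + B[1][0] = 9 + -4 = 5) = 5 (attained at k = 1)
  C[0][1] = min over k of (A[0][0] + B[0][1] = -1 + 3 = 2, A[0][1] + B[1][1] = 9 + 0 = 9) = 2 (attained at k = 0)
  C[1][0] = min over k of (A[1][0] + B[0][0] = -4 + 9 = 5, A[1][1] + B[1][0] = 9 + -4 = 5) = 5 (attained at k = 0)
  C[1][1] = min over k of (A[1][0] + B[0][1] = -4 + 3 = -1, A[1][1] + B[1][1] = 9 + 0 = 9) = -1 (attained at k = 0)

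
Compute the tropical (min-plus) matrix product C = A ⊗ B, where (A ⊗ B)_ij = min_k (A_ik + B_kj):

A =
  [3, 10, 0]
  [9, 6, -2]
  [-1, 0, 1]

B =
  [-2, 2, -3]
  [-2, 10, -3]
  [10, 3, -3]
A ⊗ B =
  [1, 3, -3]
  [4, 1, -5]
  [-3, 1, -4]

Apply the min-plus product entry-by-entry:
  C[0][0] = min over k of (A[0][0] + B[0][0] = 3 + -2 = 1, A[0][1] + B[1][0] = 10 + -2 = 8, A[0][2] + B[2][0] = 0 + 10 = 10) = 1 (attained at k = 0)
  C[0][1] = min over k of (A[0][0] + B[0][1] = 3 + 2 = 5, A[0][1] + B[1][1] = 10 + 10 = 20, A[0][2] + B[2][1] = 0 + 3 = 3) = 3 (attained at k = 2)
  C[0][2] = min over k of (A[0][0] + B[0][2] = 3 + -3 = 0, A[0][1] + B[1][2] = 10 + -3 = 7, A[0][2] + B[2][2] = 0 + -3 = -3) = -3 (attained at k = 2)
  C[1][0] = min over k of (A[1][0] + B[0][0] = 9 + -2 = 7, A[1][1] + B[1][0] = 6 + -2 = 4, A[1][2] + B[2][0] = -2 + 10 = 8) = 4 (attained at k = 1)
  C[1][1] = min over k of (A[1][0] + B[0][1] = 9 + 2 = 11, A[1][1] + B[1][1] = 6 + 10 = 16, A[1][2] + B[2][1] = -2 + 3 = 1) = 1 (attained at k = 2)
  C[1][2] = min over k of (A[1][0] + B[0][2] = 9 + -3 = 6, A[1][1] + B[1][2] = 6 + -3 = 3, A[1][2] + B[2][2] = -2 + -3 = -5) = -5 (attained at k = 2)
  C[2][0] = min over k of (A[2][0] + B[0][0] = -1 + -2 = -3, A[2][1] + B[1][0] = 0 + -2 = -2, A[2][2] + B[2][0] = 1 + 10 = 11) = -3 (attained at k = 0)
  C[2][1] = min over k of (A[2][0] + B[0][1] = -1 + 2 = 1, A[2][1] + B[1][1] = 0 + 10 = 10, A[2][2] + B[2][1] = 1 + 3 = 4) = 1 (attained at k = 0)
  C[2][2] = min over k of (A[2][0] + B[0][2] = -1 + -3 = -4, A[2][1] + B[1][2] = 0 + -3 = -3, A[2][2] + B[2][2] = 1 + -3 = -2) = -4 (attained at k = 0)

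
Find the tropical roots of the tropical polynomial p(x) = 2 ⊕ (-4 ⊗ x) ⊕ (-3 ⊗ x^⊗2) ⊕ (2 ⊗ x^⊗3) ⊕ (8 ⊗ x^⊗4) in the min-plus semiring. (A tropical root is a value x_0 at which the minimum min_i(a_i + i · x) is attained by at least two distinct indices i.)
Roots: {-6, -5, -1, 6}

Each tropical root is a break point of the lower envelope of the lines y = a_i + i · x (there are 5 lines, with slopes 0, 1, ..., 4). Only the lines that attain the minimum somewhere contribute to roots; other lines are dominated. Here the surviving (envelope) indices are i = 4, i = 3, i = 2, i = 1, i = 0.
Intersections between consecutive envelope lines give the roots: for adjacent envelope indices i < j the intersection is x = (a_i − a_j) / (j − i). Reading off the sorted break points: {-6, -5, -1, 6}.
Verification: at each break x_0, at least two indices attain the minimum of min_i(a_i + i · x_0).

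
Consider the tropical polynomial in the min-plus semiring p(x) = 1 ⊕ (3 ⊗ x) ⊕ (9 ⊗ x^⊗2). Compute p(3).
p(3) = 1

A tropical monomial a ⊗ x^⊗i evaluates to a + i · x. Evaluating each term at x = 3:
  Term 0 contributes 1 + 0 · 3 = 1
  Term 1 contributes 3 + 1 · 3 = 6
  Term 2 contributes 9 + 2 · 3 = 15
p(3) = ⊕ of these = min[1, 6, 15] = 1.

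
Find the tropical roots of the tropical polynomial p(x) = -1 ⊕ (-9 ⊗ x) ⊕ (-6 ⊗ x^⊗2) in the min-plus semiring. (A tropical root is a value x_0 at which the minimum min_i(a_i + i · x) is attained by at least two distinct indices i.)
Roots: {-3, 8}

Each tropical root is a break point of the lower envelope of the lines y = a_i + i · x (there are 3 lines, with slopes 0, 1, ..., 2). Only the lines that attain the minimum somewhere contribute to roots; other lines are dominated. Here the surviving (envelope) indices are i = 2, i = 1, i = 0.
Intersections between consecutive envelope lines give the roots: for adjacent envelope indices i < j the intersection is x = (a_i − a_j) / (j − i). Reading off the sorted break points: {-3, 8}.
Verification: at each break x_0, at least two indices attain the minimum of min_i(a_i + i · x_0).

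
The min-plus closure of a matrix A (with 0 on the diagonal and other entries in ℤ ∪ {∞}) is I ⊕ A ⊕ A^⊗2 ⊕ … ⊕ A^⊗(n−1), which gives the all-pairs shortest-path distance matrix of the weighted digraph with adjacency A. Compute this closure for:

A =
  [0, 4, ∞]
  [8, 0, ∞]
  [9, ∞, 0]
Closure =
  [0, 4, ∞]
  [8, 0, ∞]
  [9, 13, 0]

This is the Floyd-Warshall all-pairs shortest-path computation. For each intermediate vertex k = 0, 1, …, 2, update dist[i][j] ← min(dist[i][j], dist[i][k] + dist[k][j]). The final matrix gives, for each (i, j), the minimum total weight of any directed path from i to j (possibly empty when i = j).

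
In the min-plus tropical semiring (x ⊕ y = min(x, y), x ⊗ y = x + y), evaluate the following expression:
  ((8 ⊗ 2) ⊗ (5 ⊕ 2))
((8 ⊗ 2) ⊗ (5 ⊕ 2)) = 12

Expand innermost to outermost. Recall ⊕ takes the minimum of its arguments and ⊗ takes their sum. Working out the expression ((8 ⊗ 2) ⊗ (5 ⊕ 2)) gives 12.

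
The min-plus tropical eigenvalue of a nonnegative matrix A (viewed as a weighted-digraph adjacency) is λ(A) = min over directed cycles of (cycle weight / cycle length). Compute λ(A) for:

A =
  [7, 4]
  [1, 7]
λ(A) = 5/2

Enumerate directed cycles and compute their means (weight / length). Sample:
  cycle 0 → 0: weight = 7, length = 1, mean = 7/1 ≈ 7.000
  cycle 1 → 1: weight = 7, length = 1, mean = 7/1 ≈ 7.000
  cycle 0 → 1 → 0: weight = 5, length = 2, mean = 5/2 ≈ 2.500
  cycle 1 → 0 → 1: weight = 5, length = 2, mean = 5/2 ≈ 2.500
Minimum mean = 2.500, attained e.g. along the cycle 0 → 1 → 0 with weight 5 and length 2. So λ(A) = 5/2 = 5/2.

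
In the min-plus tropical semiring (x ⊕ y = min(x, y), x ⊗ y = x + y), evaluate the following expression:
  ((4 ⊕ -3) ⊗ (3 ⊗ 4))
((4 ⊕ -3) ⊗ (3 ⊗ 4)) = 4

Expand innermost to outermost. Recall ⊕ takes the minimum of its arguments and ⊗ takes their sum. Working out the expression ((4 ⊕ -3) ⊗ (3 ⊗ 4)) gives 4.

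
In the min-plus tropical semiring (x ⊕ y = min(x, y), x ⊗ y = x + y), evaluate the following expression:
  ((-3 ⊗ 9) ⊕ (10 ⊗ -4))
((-3 ⊗ 9) ⊕ (10 ⊗ -4)) = 6

Expand innermost to outermost. Recall ⊕ takes the minimum of its arguments and ⊗ takes their sum. Working out the expression ((-3 ⊗ 9) ⊕ (10 ⊗ -4)) gives 6.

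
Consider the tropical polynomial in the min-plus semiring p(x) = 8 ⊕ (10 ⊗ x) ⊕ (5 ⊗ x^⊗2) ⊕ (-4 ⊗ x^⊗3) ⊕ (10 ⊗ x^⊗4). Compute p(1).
p(1) = -1

A tropical monomial a ⊗ x^⊗i evaluates to a + i · x. Evaluating each term at x = 1:
  Term 0 contributes 8 + 0 · 1 = 8
  Term 1 contributes 10 + 1 · 1 = 11
  Term 2 contributes 5 + 2 · 1 = 7
  Term 3 contributes -4 + 3 · 1 = -1
  Term 4 contributes 10 + 4 · 1 = 14
p(1) = ⊕ of these = min[8, 11, 7, -1, 14] = -1.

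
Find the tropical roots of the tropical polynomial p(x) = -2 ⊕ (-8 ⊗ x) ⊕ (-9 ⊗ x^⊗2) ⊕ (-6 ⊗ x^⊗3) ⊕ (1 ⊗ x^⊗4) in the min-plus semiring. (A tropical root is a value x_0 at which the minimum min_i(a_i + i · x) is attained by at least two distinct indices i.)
Roots: {-7, -3, 1, 6}

Each tropical root is a break point of the lower envelope of the lines y = a_i + i · x (there are 5 lines, with slopes 0, 1, ..., 4). Only the lines that attain the minimum somewhere contribute to roots; other lines are dominated. Here the surviving (envelope) indices are i = 4, i = 3, i = 2, i = 1, i = 0.
Intersections between consecutive envelope lines give the roots: for adjacent envelope indices i < j the intersection is x = (a_i − a_j) / (j − i). Reading off the sorted break points: {-7, -3, 1, 6}.
Verification: at each break x_0, at least two indices attain the minimum of min_i(a_i + i · x_0).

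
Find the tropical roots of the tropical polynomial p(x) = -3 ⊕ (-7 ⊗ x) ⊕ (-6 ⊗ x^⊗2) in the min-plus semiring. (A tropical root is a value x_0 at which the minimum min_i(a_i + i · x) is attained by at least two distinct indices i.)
Roots: {-1, 4}

Each tropical root is a break point of the lower envelope of the lines y = a_i + i · x (there are 3 lines, with slopes 0, 1, ..., 2). Only the lines that attain the minimum somewhere contribute to roots; other lines are dominated. Here the surviving (envelope) indices are i = 2, i = 1, i = 0.
Intersections between consecutive envelope lines give the roots: for adjacent envelope indices i < j the intersection is x = (a_i − a_j) / (j − i). Reading off the sorted break points: {-1, 4}.
Verification: at each break x_0, at least two indices attain the minimum of min_i(a_i + i · x_0).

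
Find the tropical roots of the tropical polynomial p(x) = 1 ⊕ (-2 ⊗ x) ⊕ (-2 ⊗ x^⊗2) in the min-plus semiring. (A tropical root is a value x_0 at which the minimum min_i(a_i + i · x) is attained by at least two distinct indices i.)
Roots: {0, 3}

Each tropical root is a break point of the lower envelope of the lines y = a_i + i · x (there are 3 lines, with slopes 0, 1, ..., 2). Only the lines that attain the minimum somewhere contribute to roots; other lines are dominated. Here the surviving (envelope) indices are i = 2, i = 1, i = 0.
Intersections between consecutive envelope lines give the roots: for adjacent envelope indices i < j the intersection is x = (a_i − a_j) / (j − i). Reading off the sorted break points: {0, 3}.
Verification: at each break x_0, at least two indices attain the minimum of min_i(a_i + i · x_0).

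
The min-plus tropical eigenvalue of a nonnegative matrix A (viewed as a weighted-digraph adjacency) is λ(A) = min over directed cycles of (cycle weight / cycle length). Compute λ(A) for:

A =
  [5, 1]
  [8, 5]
λ(A) = 9/2

Enumerate directed cycles and compute their means (weight / length). Sample:
  cycle 0 → 0: weight = 5, length = 1, mean = 5/1 ≈ 5.000
  cycle 1 → 1: weight = 5, length = 1, mean = 5/1 ≈ 5.000
  cycle 0 → 1 → 0: weight = 9, length = 2, mean = 9/2 ≈ 4.500
  cycle 1 → 0 → 1: weight = 9, length = 2, mean = 9/2 ≈ 4.500
Minimum mean = 4.500, attained e.g. along the cycle 0 → 1 → 0 with weight 9 and length 2. So λ(A) = 9/2 = 9/2.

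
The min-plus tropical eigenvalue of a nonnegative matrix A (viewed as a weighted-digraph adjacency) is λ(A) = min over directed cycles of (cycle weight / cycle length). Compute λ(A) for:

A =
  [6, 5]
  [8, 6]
λ(A) = 6

Enumerate directed cycles and compute their means (weight / length). Sample:
  cycle 0 → 0: weight = 6, length = 1, mean = 6/1 ≈ 6.000
  cycle 1 → 1: weight = 6, length = 1, mean = 6/1 ≈ 6.000
  cycle 0 → 1 → 0: weight = 13, length = 2, mean = 13/2 ≈ 6.500
  cycle 1 → 0 → 1: weight = 13, length = 2, mean = 13/2 ≈ 6.500
Minimum mean = 6.000, attained e.g. along the cycle 0 → 0 with weight 6 and length 1. So λ(A) = 6/1 = 6.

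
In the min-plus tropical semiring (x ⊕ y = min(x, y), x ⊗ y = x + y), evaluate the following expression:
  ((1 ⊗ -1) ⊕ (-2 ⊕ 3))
((1 ⊗ -1) ⊕ (-2 ⊕ 3)) = -2

Expand innermost to outermost. Recall ⊕ takes the minimum of its arguments and ⊗ takes their sum. Working out the expression ((1 ⊗ -1) ⊕ (-2 ⊕ 3)) gives -2.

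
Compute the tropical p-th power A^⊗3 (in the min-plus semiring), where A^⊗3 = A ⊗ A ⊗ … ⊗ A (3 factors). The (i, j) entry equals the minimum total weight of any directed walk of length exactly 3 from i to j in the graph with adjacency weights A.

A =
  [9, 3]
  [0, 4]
A^⊗3 =
  [7, 6]
  [3, 7]

Each entry (A^⊗3)_ij equals the minimum over all length-3 walks i = v_0 → v_1 → … → v_3 = j of Σ_t A[v_t][v_{t+1}]. For example, for (i, j) = (0, 1) we minimise over 4 possible intermediate vertex sequences; the minimum is 6, attained along the walk 0 → 1 → 0 → 1.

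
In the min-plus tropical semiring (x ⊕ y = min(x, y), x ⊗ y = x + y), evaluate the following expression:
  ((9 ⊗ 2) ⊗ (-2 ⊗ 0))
((9 ⊗ 2) ⊗ (-2 ⊗ 0)) = 9

Expand innermost to outermost. Recall ⊕ takes the minimum of its arguments and ⊗ takes their sum. Working out the expression ((9 ⊗ 2) ⊗ (-2 ⊗ 0)) gives 9.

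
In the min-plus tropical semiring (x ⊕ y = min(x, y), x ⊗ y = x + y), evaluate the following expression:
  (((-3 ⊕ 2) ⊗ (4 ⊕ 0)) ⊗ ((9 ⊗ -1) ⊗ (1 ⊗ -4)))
(((-3 ⊕ 2) ⊗ (4 ⊕ 0)) ⊗ ((9 ⊗ -1) ⊗ (1 ⊗ -4))) = 2

Expand innermost to outermost. Recall ⊕ takes the minimum of its arguments and ⊗ takes their sum. Working out the expression (((-3 ⊕ 2) ⊗ (4 ⊕ 0)) ⊗ ((9 ⊗ -1) ⊗ (1 ⊗ -4))) gives 2.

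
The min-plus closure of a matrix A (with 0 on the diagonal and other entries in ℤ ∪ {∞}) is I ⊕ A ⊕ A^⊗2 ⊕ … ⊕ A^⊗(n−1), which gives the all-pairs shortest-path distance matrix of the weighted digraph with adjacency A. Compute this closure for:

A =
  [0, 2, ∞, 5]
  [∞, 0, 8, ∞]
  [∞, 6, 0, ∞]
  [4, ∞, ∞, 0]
Closure =
  [0, 2, 10, 5]
  [∞, 0, 8, ∞]
  [∞, 6, 0, ∞]
  [4, 6, 14, 0]

This is the Floyd-Warshall all-pairs shortest-path computation. For each intermediate vertex k = 0, 1, …, 3, update dist[i][j] ← min(dist[i][j], dist[i][k] + dist[k][j]). The final matrix gives, for each (i, j), the minimum total weight of any directed path from i to j (possibly empty when i = j).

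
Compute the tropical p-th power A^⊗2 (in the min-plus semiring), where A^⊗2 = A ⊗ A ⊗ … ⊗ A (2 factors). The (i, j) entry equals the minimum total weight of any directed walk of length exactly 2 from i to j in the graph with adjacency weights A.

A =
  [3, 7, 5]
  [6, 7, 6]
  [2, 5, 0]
A^⊗2 =
  [6, 10, 5]
  [8, 11, 6]
  [2, 5, 0]

Each entry (A^⊗2)_ij equals the minimum over all length-2 walks i = v_0 → v_1 → … → v_2 = j of Σ_t A[v_t][v_{t+1}]. For example, for (i, j) = (0, 2) we minimise over 3 possible intermediate vertex sequences; the minimum is 5, attained along the walk 0 → 2 → 2.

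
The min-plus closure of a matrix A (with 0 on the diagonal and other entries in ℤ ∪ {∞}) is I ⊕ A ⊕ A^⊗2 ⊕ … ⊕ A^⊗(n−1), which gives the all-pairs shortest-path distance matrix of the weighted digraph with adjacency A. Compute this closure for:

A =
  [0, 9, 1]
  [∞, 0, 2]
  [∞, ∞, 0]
Closure =
  [0, 9, 1]
  [∞, 0, 2]
  [∞, ∞, 0]

This is the Floyd-Warshall all-pairs shortest-path computation. For each intermediate vertex k = 0, 1, …, 2, update dist[i][j] ← min(dist[i][j], dist[i][k] + dist[k][j]). The final matrix gives, for each (i, j), the minimum total weight of any directed path from i to j (possibly empty when i = j).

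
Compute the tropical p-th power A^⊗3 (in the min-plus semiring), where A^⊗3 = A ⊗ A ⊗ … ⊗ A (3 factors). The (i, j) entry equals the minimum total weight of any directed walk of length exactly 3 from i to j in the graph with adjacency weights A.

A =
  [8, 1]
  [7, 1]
A^⊗3 =
  [9, 3]
  [9, 3]

Each entry (A^⊗3)_ij equals the minimum over all length-3 walks i = v_0 → v_1 → … → v_3 = j of Σ_t A[v_t][v_{t+1}]. For example, for (i, j) = (0, 1) we minimise over 4 possible intermediate vertex sequences; the minimum is 3, attained along the walk 0 → 1 → 1 → 1.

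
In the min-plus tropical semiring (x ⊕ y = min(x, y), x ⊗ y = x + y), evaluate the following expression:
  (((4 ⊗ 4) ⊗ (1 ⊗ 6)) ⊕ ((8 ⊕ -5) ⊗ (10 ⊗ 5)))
(((4 ⊗ 4) ⊗ (1 ⊗ 6)) ⊕ ((8 ⊕ -5) ⊗ (10 ⊗ 5))) = 10

Expand innermost to outermost. Recall ⊕ takes the minimum of its arguments and ⊗ takes their sum. Working out the expression (((4 ⊗ 4) ⊗ (1 ⊗ 6)) ⊕ ((8 ⊕ -5) ⊗ (10 ⊗ 5))) gives 10.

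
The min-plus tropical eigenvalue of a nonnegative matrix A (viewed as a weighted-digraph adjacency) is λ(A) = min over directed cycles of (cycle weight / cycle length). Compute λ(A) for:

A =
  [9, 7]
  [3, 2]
λ(A) = 2

Enumerate directed cycles and compute their means (weight / length). Sample:
  cycle 0 → 0: weight = 9, length = 1, mean = 9/1 ≈ 9.000
  cycle 1 → 1: weight = 2, length = 1, mean = 2/1 ≈ 2.000
  cycle 0 → 1 → 0: weight = 10, length = 2, mean = 10/2 ≈ 5.000
  cycle 1 → 0 → 1: weight = 10, length = 2, mean = 10/2 ≈ 5.000
Minimum mean = 2.000, attained e.g. along the cycle 1 → 1 with weight 2 and length 1. So λ(A) = 2/1 = 2.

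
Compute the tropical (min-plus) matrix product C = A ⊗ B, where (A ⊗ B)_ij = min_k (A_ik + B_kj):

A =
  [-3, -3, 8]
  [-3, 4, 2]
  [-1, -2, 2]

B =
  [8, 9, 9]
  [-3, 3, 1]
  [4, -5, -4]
A ⊗ B =
  [-6, 0, -2]
  [1, -3, -2]
  [-5, -3, -2]

Apply the min-plus product entry-by-entry:
  C[0][0] = min over k of (A[0][0] + B[0][0] = -3 + 8 = 5, A[0][1] + B[1][0] = -3 + -3 = -6, A[0][2] + B[2][0] = 8 + 4 = 12) = -6 (attained at k = 1)
  C[0][1] = min over k of (A[0][0] + B[0][1] = -3 + 9 = 6, A[0][1] + B[1][1] = -3 + 3 = 0, A[0][2] + B[2][1] = 8 + -5 = 3) = 0 (attained at k = 1)
  C[0][2] = min over k of (A[0][0] + B[0][2] = -3 + 9 = 6, A[0][1] + B[1][2] = -3 + 1 = -2, A[0][2] + B[2][2] = 8 + -4 = 4) = -2 (attained at k = 1)
  C[1][0] = min over k of (A[1][0] + B[0][0] = -3 + 8 = 5, A[1][1] + B[1][0] = 4 + -3 = 1, A[1][2] + B[2][0] = 2 + 4 = 6) = 1 (attained at k = 1)
  C[1][1] = min over k of (A[1][0] + B[0][1] = -3 + 9 = 6, A[1][1] + B[1][1] = 4 + 3 = 7, A[1][2] + B[2][1] = 2 + -5 = -3) = -3 (attained at k = 2)
  C[1][2] = min over k of (A[1][0] + B[0][2] = -3 + 9 = 6, A[1][1] + B[1][2] = 4 + 1 = 5, A[1][2] + B[2][2] = 2 + -4 = -2) = -2 (attained at k = 2)
  C[2][0] = min over k of (A[2][0] + B[0][0] = -1 + 8 = 7, A[2][1] + B[1][0] = -2 + -3 = -5, A[2][2] + B[2][0] = 2 + 4 = 6) = -5 (attained at k = 1)
  C[2][1] = min over k of (A[2][0] + B[0][1] = -1 + 9 = 8, A[2][1] + B[1][1] = -2 + 3 = 1, A[2][2] + B[2][1] = 2 + -5 = -3) = -3 (attained at k = 2)
  C[2][2] = min over k of (A[2][0] + B[0][2] = -1 + 9 = 8, A[2][1] + B[1][2] = -2 + 1 = -1, A[2][2] + B[2][2] = 2 + -4 = -2) = -2 (attained at k = 2)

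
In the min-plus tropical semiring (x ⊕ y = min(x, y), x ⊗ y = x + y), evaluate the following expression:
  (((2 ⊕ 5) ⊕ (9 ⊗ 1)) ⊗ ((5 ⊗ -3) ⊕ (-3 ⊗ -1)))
(((2 ⊕ 5) ⊕ (9 ⊗ 1)) ⊗ ((5 ⊗ -3) ⊕ (-3 ⊗ -1))) = -2

Expand innermost to outermost. Recall ⊕ takes the minimum of its arguments and ⊗ takes their sum. Working out the expression (((2 ⊕ 5) ⊕ (9 ⊗ 1)) ⊗ ((5 ⊗ -3) ⊕ (-3 ⊗ -1))) gives -2.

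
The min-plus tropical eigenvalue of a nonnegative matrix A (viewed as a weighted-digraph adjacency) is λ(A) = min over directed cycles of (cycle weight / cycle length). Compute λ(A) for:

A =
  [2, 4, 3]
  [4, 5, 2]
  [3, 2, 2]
λ(A) = 2

Enumerate directed cycles and compute their means (weight / length). Sample:
  cycle 0 → 0: weight = 2, length = 1, mean = 2/1 ≈ 2.000
  cycle 1 → 1: weight = 5, length = 1, mean = 5/1 ≈ 5.000
  cycle 2 → 2: weight = 2, length = 1, mean = 2/1 ≈ 2.000
  cycle 0 → 1 → 0: weight = 8, length = 2, mean = 8/2 ≈ 4.000
  cycle 0 → 2 → 0: weight = 6, length = 2, mean = 6/2 ≈ 3.000
  cycle 1 → 0 → 1: weight = 8, length = 2, mean = 8/2 ≈ 4.000
Minimum mean = 2.000, attained e.g. along the cycle 0 → 0 with weight 2 and length 1. So λ(A) = 2/1 = 2.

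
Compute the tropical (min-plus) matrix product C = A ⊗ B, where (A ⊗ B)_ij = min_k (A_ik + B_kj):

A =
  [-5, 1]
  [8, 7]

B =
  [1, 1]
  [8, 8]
A ⊗ B =
  [-4, -4]
  [9, 9]

Apply the min-plus product entry-by-entry:
  C[0][0] = min over k of (A[0][0] + B[0][0] = -5 + 1 = -4, A[0][1] + B[1][0] = 1 + 8 = 9) = -4 (attained at k = 0)
  C[0][1] = min over k of (A[0][0] + B[0][1] = -5 + 1 = -4, A[0][1] + B[1][1] = 1 + 8 = 9) = -4 (attained at k = 0)
  C[1][0] = min over k of (A[1][0] + B[0][0] = 8 + 1 = 9, A[1][1] + B[1][0] = 7 + 8 = 15) = 9 (attained at k = 0)
  C[1][1] = min over k of (A[1][0] + B[0][1] = 8 + 1 = 9, A[1][1] + B[1][1] = 7 + 8 = 15) = 9 (attained at k = 0)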